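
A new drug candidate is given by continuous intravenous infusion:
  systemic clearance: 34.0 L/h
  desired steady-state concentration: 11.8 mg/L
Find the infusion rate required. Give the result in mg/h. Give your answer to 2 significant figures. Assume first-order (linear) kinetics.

400 mg/h

At steady state, infusion rate R₀ = Css × CL = 11.8 × 34.00 = 401.2 mg/h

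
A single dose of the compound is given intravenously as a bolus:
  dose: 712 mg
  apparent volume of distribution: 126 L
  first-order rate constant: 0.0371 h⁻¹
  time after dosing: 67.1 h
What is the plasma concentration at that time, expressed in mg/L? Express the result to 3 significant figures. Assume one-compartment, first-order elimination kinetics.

C₀ = Dose / Vd = 712.0 / 126 = 5.651 mg/L
C = C₀ · e^(−k·t) = 5.651 × e^(−0.03710 × 67.1)
  = 5.651 × 0.08296 = 0.4688 mg/L

0.469 mg/L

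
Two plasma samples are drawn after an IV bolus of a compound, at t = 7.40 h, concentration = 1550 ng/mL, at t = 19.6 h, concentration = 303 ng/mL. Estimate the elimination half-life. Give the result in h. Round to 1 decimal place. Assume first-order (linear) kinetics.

k = ln(C₁/C₂) / (t₂ − t₁) = ln(1550/303) / (19.6 − 7.40)
  = 1.632 / 12.20 = 0.1338 h⁻¹
t½ = ln2 / k = 0.693147 / 0.1338 = 5.180 h

5.2 h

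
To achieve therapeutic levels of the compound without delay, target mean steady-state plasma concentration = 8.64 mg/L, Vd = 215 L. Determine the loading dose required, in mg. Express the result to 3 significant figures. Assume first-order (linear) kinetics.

1860 mg

LD = Css × Vd = 8.64 × 215 = 1858 mg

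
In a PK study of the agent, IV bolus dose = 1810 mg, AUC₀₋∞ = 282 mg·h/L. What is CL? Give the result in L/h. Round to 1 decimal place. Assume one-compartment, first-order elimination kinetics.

6.4 L/h

CL = Dose / AUC = 1810 / 282 = 6.418 L/h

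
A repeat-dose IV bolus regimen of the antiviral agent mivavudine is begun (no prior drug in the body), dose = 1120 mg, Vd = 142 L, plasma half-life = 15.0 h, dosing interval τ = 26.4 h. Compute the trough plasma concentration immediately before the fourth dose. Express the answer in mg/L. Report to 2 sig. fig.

C₀ per dose = Dose / Vd = 1120 / 142 = 7.887 mg/L
k = ln2 / t½ = 0.693147 / 15.0 = 0.04621 h⁻¹
Fraction remaining after one interval: r = e^(−kτ) = e^(−0.04621 × 26.4) = 0.2952
Before dose 4, 3 doses have been given (aged 1τ, 2τ, 3τ).
C_trough = C₀ × (r + r² + … + r^3) = C₀ × r(1−r^3)/(1−r)
        = 7.887 × 0.2952 × (1 − 0.02572) / (1 − 0.2952) = 3.218 mg/L

3.2 mg/L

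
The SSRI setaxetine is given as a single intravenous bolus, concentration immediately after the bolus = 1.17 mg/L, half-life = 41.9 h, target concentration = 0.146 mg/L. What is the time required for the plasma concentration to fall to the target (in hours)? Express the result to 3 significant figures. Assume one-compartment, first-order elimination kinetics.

126 h

k = ln2 / t½ = 0.693147 / 41.9 = 0.01654 h⁻¹
t = ln(C₀ / C) / k = ln(1.170 / 0.146) / 0.01654
  = ln(8.014) / 0.01654 = 2.081 / 0.01654 = 125.8 h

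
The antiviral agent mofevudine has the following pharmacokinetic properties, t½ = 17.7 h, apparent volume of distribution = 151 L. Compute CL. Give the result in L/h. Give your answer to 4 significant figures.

k = ln2 / t½ = 0.693147 / 17.7 = 0.03916 h⁻¹
CL = k × Vd = 0.03916 × 151 = 5.913 L/h

5.913 L/h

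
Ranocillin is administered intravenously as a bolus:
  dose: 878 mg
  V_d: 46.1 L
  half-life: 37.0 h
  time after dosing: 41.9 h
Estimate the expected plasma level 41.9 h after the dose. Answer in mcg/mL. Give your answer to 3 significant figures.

C₀ = Dose / Vd = 878.0 / 46.1 = 19.05 mg/L
k = ln2 / t½ = 0.693147 / 37.0 = 0.01873 h⁻¹
C = C₀ · e^(−k·t) = 19.05 × e^(−0.01873 × 41.9)
  = 19.05 × 0.4562 = 8.691 mg/L
(8.691 mg/L = 8.691 mcg/mL)

8.69 mcg/mL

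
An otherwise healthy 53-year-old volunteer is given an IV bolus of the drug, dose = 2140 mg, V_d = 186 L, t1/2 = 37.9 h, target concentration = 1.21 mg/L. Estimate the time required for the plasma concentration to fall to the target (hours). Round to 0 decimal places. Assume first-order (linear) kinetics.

123 h

C₀ = Dose / Vd = 2140 / 186 = 11.51 mg/L
k = ln2 / t½ = 0.693147 / 37.9 = 0.01829 h⁻¹
t = ln(C₀ / C) / k = ln(11.51 / 1.21) / 0.01829
  = ln(9.512) / 0.01829 = 2.253 / 0.01829 = 123.2 h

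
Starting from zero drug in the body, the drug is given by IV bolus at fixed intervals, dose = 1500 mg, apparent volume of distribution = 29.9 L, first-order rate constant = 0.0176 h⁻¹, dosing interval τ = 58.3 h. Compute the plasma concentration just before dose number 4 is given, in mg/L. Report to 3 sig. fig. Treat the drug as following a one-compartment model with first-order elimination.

26.7 mg/L

C₀ per dose = Dose / Vd = 1500 / 29.9 = 50.17 mg/L
Fraction remaining after one interval: r = e^(−kτ) = e^(−0.01760 × 58.3) = 0.3584
Before dose 4, 3 doses have been given (aged 1τ, 2τ, 3τ).
C_trough = C₀ × (r + r² + … + r^3) = C₀ × r(1−r^3)/(1−r)
        = 50.17 × 0.3584 × (1 − 0.04604) / (1 − 0.3584) = 26.73 mg/L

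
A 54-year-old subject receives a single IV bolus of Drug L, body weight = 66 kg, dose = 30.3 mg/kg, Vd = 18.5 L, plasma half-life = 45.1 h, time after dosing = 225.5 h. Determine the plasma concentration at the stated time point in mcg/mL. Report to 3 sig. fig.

Total dose = 30.3 × 66 = 2000 mg
C₀ = Dose / Vd = 2000 / 18.5 = 108.1 mg/L
k = ln2 / t½ = 0.693147 / 45.1 = 0.01537 h⁻¹
t / t½ = 225.5 / 45.1 = 5 half-lives
C = C₀ × (1/2)^5 = 108.1 × 0.03125 = 3.378 mg/L
(3.378 mg/L = 3.378 mcg/mL)

3.38 mcg/mL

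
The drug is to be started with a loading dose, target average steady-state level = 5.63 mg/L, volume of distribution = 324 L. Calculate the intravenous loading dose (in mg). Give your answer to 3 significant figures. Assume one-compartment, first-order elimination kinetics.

1820 mg

LD = Css × Vd = 5.63 × 324 = 1824 mg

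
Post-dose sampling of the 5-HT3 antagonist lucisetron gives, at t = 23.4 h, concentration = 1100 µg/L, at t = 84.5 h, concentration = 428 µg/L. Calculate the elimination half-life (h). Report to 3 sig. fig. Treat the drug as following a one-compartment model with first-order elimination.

44.9 h

k = ln(C₁/C₂) / (t₂ − t₁) = ln(1100/428) / (84.5 − 23.4)
  = 0.9439 / 61.10 = 0.01545 h⁻¹
t½ = ln2 / k = 0.693147 / 0.01545 = 44.86 h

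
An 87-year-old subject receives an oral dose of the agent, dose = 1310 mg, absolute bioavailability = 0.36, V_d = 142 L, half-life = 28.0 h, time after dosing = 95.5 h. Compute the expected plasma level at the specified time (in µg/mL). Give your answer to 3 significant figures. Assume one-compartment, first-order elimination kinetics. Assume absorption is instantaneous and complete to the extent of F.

0.312 µg/mL

Amount reaching circulation = F × Dose = 0.36 × 1310 = 471.6 mg
C₀ = F·Dose / Vd = 471.6 / 142 = 3.321 mg/L
k = ln2 / t½ = 0.693147 / 28.0 = 0.02476 h⁻¹
C = C₀ · e^(−k·t) = 3.321 × e^(−0.02476 × 95.5)
  = 3.321 × 0.09399 = 0.3121 mg/L
(0.3121 mg/L = 0.3121 µg/mL)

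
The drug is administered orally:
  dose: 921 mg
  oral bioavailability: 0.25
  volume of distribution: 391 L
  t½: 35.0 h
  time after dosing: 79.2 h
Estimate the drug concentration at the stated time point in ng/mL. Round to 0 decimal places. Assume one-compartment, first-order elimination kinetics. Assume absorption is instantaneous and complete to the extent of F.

Amount reaching circulation = F × Dose = 0.25 × 921.0 = 230.3 mg
C₀ = F·Dose / Vd = 230.3 / 391 = 0.5890 mg/L
k = ln2 / t½ = 0.693147 / 35.0 = 0.01980 h⁻¹
C = C₀ · e^(−k·t) = 0.5890 × e^(−0.01980 × 79.2)
  = 0.5890 × 0.2084 = 0.1227 mg/L
Convert: 0.1227 mg/L × 1000 = 122.7 ng/mL

123 ng/mL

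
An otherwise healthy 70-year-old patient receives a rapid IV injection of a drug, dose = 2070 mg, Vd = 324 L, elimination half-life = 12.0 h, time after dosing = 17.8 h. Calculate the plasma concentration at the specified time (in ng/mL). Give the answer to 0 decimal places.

2285 ng/mL

C₀ = Dose / Vd = 2070 / 324 = 6.389 mg/L
k = ln2 / t½ = 0.693147 / 12.0 = 0.05776 h⁻¹
C = C₀ · e^(−k·t) = 6.389 × e^(−0.05776 × 17.8)
  = 6.389 × 0.3577 = 2.285 mg/L
Convert: 2.285 mg/L × 1000 = 2285 ng/mL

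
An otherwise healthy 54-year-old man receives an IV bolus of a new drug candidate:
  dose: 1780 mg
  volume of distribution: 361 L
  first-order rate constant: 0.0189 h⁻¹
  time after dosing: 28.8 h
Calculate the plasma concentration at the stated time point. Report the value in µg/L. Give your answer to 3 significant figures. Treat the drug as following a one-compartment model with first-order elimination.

2860 µg/L

C₀ = Dose / Vd = 1780 / 361 = 4.931 mg/L
C = C₀ · e^(−k·t) = 4.931 × e^(−0.01890 × 28.8)
  = 4.931 × 0.5802 = 2.861 mg/L
Convert: 2.861 mg/L × 1000 = 2861 µg/L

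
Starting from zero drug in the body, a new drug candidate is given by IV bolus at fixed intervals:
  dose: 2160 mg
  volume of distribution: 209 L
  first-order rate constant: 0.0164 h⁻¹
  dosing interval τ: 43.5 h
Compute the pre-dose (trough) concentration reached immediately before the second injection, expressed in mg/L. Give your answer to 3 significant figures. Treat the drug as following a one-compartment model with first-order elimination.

C₀ per dose = Dose / Vd = 2160 / 209 = 10.33 mg/L
Fraction remaining after one interval: r = e^(−kτ) = e^(−0.01640 × 43.5) = 0.4900
Before dose 2, 1 dose has been given (aged 1τ).
C_trough = C₀ × r = 10.33 × 0.4900 = 5.062 mg/L

5.06 mg/L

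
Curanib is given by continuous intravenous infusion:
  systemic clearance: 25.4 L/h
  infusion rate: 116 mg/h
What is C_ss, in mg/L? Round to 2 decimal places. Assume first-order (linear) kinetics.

4.57 mg/L

At steady state Css = R₀ / CL = 116 / 25.40 = 4.567 mg/L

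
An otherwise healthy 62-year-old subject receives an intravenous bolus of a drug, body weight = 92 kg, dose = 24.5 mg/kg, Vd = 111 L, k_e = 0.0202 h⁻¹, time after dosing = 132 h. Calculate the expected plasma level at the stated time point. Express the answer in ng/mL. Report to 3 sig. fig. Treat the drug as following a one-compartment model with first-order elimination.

1410 ng/mL

Total dose = 24.5 × 92 = 2254 mg
C₀ = Dose / Vd = 2254 / 111 = 20.31 mg/L
C = C₀ · e^(−k·t) = 20.31 × e^(−0.02020 × 132)
  = 20.31 × 0.06950 = 1.412 mg/L
Convert: 1.412 mg/L × 1000 = 1412 ng/mL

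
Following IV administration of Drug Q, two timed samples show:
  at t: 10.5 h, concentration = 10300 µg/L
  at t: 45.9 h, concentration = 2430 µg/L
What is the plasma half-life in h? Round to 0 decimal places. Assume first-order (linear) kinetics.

17 h

k = ln(C₁/C₂) / (t₂ − t₁) = ln(10300/2430) / (45.9 − 10.5)
  = 1.444 / 35.40 = 0.04079 h⁻¹
t½ = ln2 / k = 0.693147 / 0.04079 = 16.99 h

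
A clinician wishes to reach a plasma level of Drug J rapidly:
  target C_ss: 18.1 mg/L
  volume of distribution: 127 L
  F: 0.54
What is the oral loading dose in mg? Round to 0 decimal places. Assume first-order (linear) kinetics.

LD = Css × Vd / F = 18.1 × 127 / 0.54 = 4257 mg

4257 mg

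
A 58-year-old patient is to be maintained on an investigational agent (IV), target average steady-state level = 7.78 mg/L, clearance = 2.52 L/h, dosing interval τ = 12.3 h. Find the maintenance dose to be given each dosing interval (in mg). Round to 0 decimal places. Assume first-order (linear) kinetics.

241 mg

At steady state, Dose/τ = Css × CL.
Dose = Css × CL × τ = 7.78 × 2.520 × 12.3 = 241.1 mg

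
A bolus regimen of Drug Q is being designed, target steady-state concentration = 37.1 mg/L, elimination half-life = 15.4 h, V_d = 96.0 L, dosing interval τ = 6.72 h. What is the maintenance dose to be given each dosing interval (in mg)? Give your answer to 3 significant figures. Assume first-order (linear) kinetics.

1080 mg

k = ln2 / t½ = 0.693147 / 15.4 = 0.04501 h⁻¹
CL = k × Vd = 0.04501 × 96.0 = 4.321 L/h
At steady state, Dose/τ = Css × CL.
Dose = Css × CL × τ = 37.1 × 4.321 × 6.72 = 1077 mg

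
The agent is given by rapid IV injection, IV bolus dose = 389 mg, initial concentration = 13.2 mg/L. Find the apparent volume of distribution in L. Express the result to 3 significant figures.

29.5 L

Vd = Dose / C₀ = 389.0 / 13.2 = 29.47 L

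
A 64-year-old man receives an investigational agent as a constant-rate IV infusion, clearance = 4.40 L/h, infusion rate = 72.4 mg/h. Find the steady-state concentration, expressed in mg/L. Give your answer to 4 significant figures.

16.45 mg/L

At steady state Css = R₀ / CL = 72.4 / 4.400 = 16.45 mg/L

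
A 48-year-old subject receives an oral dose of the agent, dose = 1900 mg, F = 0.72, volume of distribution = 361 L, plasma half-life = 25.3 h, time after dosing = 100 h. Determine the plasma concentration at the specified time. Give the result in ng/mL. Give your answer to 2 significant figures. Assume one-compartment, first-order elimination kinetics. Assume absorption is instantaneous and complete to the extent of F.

Amount reaching circulation = F × Dose = 0.72 × 1900 = 1368 mg
C₀ = F·Dose / Vd = 1368 / 361 = 3.789 mg/L
k = ln2 / t½ = 0.693147 / 25.3 = 0.02740 h⁻¹
C = C₀ · e^(−k·t) = 3.789 × e^(−0.02740 × 100)
  = 3.789 × 0.06457 = 0.2447 mg/L
Convert: 0.2447 mg/L × 1000 = 244.7 ng/mL

240 ng/mL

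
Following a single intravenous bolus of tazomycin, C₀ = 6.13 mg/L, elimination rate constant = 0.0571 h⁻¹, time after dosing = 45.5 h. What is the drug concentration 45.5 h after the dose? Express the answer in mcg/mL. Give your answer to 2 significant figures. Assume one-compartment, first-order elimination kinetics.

C = C₀ · e^(−k·t) = 6.130 × e^(−0.05710 × 45.5)
  = 6.130 × 0.07442 = 0.4562 mg/L
(0.4562 mg/L = 0.4562 mcg/mL)

0.46 mcg/mL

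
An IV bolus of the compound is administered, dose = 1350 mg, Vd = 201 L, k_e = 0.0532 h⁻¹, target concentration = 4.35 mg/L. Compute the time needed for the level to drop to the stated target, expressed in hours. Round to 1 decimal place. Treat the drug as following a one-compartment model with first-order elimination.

8.2 h

C₀ = Dose / Vd = 1350 / 201 = 6.716 mg/L
t = ln(C₀ / C) / k = ln(6.716 / 4.35) / 0.05320
  = ln(1.544) / 0.05320 = 0.4344 / 0.05320 = 8.165 h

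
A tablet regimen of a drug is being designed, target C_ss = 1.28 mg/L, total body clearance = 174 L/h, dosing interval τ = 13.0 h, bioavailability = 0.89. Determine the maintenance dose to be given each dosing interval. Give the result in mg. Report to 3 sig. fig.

3250 mg

At steady state, F × (Dose/τ) = Css × CL.
Dose = Css × CL × τ / F = 1.28 × 174.0 × 13.0 / 0.89 = 3253 mg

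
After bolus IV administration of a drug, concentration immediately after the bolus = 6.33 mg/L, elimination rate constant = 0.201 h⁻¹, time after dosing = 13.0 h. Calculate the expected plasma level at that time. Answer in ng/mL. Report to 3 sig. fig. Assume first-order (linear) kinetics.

C = C₀ · e^(−k·t) = 6.330 × e^(−0.2010 × 13.0)
  = 6.330 × 0.07331 = 0.4641 mg/L
Convert: 0.4641 mg/L × 1000 = 464.1 ng/mL

464 ng/mL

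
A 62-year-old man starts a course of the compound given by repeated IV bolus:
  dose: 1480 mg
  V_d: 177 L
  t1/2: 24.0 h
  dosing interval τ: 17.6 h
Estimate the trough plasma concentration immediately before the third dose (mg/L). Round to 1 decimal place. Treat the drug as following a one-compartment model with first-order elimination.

C₀ per dose = Dose / Vd = 1480 / 177 = 8.362 mg/L
k = ln2 / t½ = 0.693147 / 24.0 = 0.02888 h⁻¹
Fraction remaining after one interval: r = e^(−kτ) = e^(−0.02888 × 17.6) = 0.6015
Before dose 3, 2 doses have been given (aged 1τ, 2τ).
C_trough = C₀ × (r + r²) = 8.362 × (0.6015 + 0.3618) = 8.055 mg/L

8.1 mg/L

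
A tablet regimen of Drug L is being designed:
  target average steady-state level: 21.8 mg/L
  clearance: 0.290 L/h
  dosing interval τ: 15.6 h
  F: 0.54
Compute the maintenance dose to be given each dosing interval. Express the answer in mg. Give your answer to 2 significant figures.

At steady state, F × (Dose/τ) = Css × CL.
Dose = Css × CL × τ / F = 21.8 × 0.2900 × 15.6 / 0.54 = 182.6 mg

180 mg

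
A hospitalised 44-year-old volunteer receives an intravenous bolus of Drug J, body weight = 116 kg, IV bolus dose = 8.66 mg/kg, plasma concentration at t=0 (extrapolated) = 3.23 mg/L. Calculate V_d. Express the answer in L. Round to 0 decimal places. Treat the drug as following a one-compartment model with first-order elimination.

311 L

Dose = 8.66 × 116 = 1005 mg
Vd = Dose / C₀ = 1005 / 3.23 = 311.1 L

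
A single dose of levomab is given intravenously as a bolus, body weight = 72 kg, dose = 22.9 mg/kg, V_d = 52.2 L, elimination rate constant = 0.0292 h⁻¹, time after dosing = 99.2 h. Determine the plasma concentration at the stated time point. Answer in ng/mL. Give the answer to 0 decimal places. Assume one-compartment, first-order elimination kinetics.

1744 ng/mL

Total dose = 22.9 × 72 = 1649 mg
C₀ = Dose / Vd = 1649 / 52.2 = 31.59 mg/L
C = C₀ · e^(−k·t) = 31.59 × e^(−0.02920 × 99.2)
  = 31.59 × 0.05521 = 1.744 mg/L
Convert: 1.744 mg/L × 1000 = 1744 ng/mL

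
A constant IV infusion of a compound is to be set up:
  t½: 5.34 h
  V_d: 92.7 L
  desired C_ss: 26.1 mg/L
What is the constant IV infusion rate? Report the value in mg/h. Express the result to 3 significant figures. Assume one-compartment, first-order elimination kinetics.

k = ln2 / t½ = 0.693147 / 5.34 = 0.1298 h⁻¹
CL = k × Vd = 0.1298 × 92.7 = 12.03 L/h
At steady state, infusion rate R₀ = Css × CL = 26.1 × 12.03 = 314.0 mg/h

314 mg/h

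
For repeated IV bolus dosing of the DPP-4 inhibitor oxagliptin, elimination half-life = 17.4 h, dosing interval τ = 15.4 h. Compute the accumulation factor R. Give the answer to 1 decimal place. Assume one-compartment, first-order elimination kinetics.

k = ln2 / t½ = 0.693147 / 17.4 = 0.03984 h⁻¹
e^(−kτ) = e^(−0.03984 × 15.4) = 0.5414
Accumulation ratio R = 1 / (1 − e^(−kτ)) = 1 / (1 − 0.5414) = 2.181

2.2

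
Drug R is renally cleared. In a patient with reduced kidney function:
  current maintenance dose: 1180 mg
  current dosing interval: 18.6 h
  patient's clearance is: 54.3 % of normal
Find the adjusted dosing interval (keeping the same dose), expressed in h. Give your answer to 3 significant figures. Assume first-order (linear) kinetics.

To keep the same average steady-state level, dosing rate must scale with clearance.
CL ratio = 54.3 / 100 = 0.5430
New interval (same dose) = 18.6 / 0.5430 = 34.25 h

34.3 h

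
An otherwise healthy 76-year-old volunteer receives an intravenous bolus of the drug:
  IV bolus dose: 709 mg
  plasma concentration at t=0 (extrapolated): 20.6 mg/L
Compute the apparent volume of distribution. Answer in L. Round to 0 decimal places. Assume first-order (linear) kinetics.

Vd = Dose / C₀ = 709.0 / 20.6 = 34.42 L

34 L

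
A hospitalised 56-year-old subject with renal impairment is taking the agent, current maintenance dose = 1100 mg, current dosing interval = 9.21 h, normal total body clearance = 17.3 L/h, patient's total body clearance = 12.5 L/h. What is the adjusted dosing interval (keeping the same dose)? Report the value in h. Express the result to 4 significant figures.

12.75 h

To keep the same average steady-state level, dosing rate must scale with clearance.
CL ratio = 12.5 / 17.3 = 0.7225
New interval (same dose) = 9.21 / 0.7225 = 12.75 h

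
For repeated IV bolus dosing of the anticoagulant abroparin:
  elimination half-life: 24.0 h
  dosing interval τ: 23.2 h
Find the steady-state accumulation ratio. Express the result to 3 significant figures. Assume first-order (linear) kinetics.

k = ln2 / t½ = 0.693147 / 24.0 = 0.02888 h⁻¹
e^(−kτ) = e^(−0.02888 × 23.2) = 0.5117
Accumulation ratio R = 1 / (1 − e^(−kτ)) = 1 / (1 − 0.5117) = 2.048

2.05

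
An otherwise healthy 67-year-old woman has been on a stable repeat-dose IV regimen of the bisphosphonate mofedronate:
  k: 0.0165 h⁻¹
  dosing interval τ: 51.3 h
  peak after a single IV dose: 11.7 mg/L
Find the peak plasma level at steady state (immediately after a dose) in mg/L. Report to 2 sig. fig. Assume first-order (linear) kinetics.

20 mg/L

e^(−kτ) = e^(−0.01650 × 51.3) = 0.4289
Accumulation ratio R = 1 / (1 − e^(−kτ)) = 1 / (1 − 0.4289) = 1.751
Steady-state peak = C₀ × R = 11.7 × 1.751 = 20.49 mg/L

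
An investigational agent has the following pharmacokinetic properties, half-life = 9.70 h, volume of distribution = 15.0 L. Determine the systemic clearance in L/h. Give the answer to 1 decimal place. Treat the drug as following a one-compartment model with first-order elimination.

1.1 L/h

k = ln2 / t½ = 0.693147 / 9.70 = 0.07146 h⁻¹
CL = k × Vd = 0.07146 × 15.0 = 1.072 L/h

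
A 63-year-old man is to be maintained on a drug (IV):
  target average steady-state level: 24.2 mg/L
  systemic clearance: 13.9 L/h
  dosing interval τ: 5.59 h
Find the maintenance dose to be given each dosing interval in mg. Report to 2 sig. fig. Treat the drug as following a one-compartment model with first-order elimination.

At steady state, Dose/τ = Css × CL.
Dose = Css × CL × τ = 24.2 × 13.90 × 5.59 = 1880 mg

1900 mg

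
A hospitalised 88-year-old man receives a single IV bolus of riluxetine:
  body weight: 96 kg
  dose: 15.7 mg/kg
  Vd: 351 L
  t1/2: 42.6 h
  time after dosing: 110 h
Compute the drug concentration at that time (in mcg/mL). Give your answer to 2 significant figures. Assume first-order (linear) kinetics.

Total dose = 15.7 × 96 = 1507 mg
C₀ = Dose / Vd = 1507 / 351 = 4.293 mg/L
k = ln2 / t½ = 0.693147 / 42.6 = 0.01627 h⁻¹
C = C₀ · e^(−k·t) = 4.293 × e^(−0.01627 × 110)
  = 4.293 × 0.1670 = 0.7169 mg/L
(0.7169 mg/L = 0.7169 mcg/mL)

0.72 mcg/mL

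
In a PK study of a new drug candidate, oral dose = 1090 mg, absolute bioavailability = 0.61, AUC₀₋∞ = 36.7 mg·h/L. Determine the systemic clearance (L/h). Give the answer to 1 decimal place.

18.1 L/h

CL = F·Dose / AUC = 0.61 × 1090 / 36.7 = 18.12 L/h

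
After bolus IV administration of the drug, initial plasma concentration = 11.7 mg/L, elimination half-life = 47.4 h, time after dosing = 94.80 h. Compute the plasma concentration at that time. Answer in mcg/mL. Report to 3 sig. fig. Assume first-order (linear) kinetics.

2.93 mcg/mL

k = ln2 / t½ = 0.693147 / 47.4 = 0.01462 h⁻¹
t / t½ = 94.80 / 47.4 = 2 half-lives
C = C₀ × (1/2)^2 = 11.70 × 0.2500 = 2.925 mg/L
(2.925 mg/L = 2.925 mcg/mL)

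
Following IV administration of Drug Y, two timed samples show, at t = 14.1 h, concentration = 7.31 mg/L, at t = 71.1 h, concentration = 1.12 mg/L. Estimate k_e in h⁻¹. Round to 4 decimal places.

k = ln(C₁/C₂) / (t₂ − t₁) = ln(7.31/1.12) / (71.1 − 14.1)
  = 1.876 / 57.00 = 0.03291 h⁻¹

0.0329 h⁻¹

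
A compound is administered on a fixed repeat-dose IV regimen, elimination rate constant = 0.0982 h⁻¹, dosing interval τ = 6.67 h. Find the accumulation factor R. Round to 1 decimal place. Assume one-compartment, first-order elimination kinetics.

e^(−kτ) = e^(−0.09820 × 6.67) = 0.5194
Accumulation ratio R = 1 / (1 − e^(−kτ)) = 1 / (1 − 0.5194) = 2.081

2.1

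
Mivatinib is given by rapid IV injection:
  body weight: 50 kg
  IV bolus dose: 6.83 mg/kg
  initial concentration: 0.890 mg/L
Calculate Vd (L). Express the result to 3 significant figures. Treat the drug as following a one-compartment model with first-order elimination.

384 L

Dose = 6.83 × 50 = 341.5 mg
Vd = Dose / C₀ = 341.5 / 0.890 = 383.7 L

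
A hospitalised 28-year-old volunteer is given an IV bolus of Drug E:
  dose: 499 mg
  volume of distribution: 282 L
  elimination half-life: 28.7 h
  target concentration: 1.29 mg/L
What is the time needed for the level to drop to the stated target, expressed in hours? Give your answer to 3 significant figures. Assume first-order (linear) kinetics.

C₀ = Dose / Vd = 499.0 / 282 = 1.770 mg/L
k = ln2 / t½ = 0.693147 / 28.7 = 0.02415 h⁻¹
t = ln(C₀ / C) / k = ln(1.770 / 1.29) / 0.02415
  = ln(1.372) / 0.02415 = 0.3163 / 0.02415 = 13.10 h

13.1 h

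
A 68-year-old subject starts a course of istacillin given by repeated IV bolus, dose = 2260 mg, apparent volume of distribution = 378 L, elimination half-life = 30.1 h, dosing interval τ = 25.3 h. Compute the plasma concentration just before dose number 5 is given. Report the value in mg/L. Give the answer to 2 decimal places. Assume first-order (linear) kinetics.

C₀ per dose = Dose / Vd = 2260 / 378 = 5.979 mg/L
k = ln2 / t½ = 0.693147 / 30.1 = 0.02303 h⁻¹
Fraction remaining after one interval: r = e^(−kτ) = e^(−0.02303 × 25.3) = 0.5584
Before dose 5, 4 doses have been given (aged 1τ, 2τ, 3τ, 4τ).
C_trough = C₀ × (r + r² + … + r^4) = C₀ × r(1−r^4)/(1−r)
        = 5.979 × 0.5584 × (1 − 0.09723) / (1 − 0.5584) = 6.825 mg/L

6.83 mg/L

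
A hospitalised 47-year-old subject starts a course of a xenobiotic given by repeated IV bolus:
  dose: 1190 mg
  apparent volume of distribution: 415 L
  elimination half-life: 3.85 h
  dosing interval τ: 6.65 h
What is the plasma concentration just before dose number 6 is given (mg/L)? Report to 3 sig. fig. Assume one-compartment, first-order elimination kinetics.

1.24 mg/L

C₀ per dose = Dose / Vd = 1190 / 415 = 2.867 mg/L
k = ln2 / t½ = 0.693147 / 3.85 = 0.1800 h⁻¹
Fraction remaining after one interval: r = e^(−kτ) = e^(−0.1800 × 6.65) = 0.3021
Before dose 6, 5 doses have been given (aged 1τ, 2τ, 3τ, 4τ, 5τ).
C_trough = C₀ × (r + r² + … + r^5) = C₀ × r(1−r^5)/(1−r)
        = 2.867 × 0.3021 × (1 − 0.002516) / (1 − 0.3021) = 1.238 mg/L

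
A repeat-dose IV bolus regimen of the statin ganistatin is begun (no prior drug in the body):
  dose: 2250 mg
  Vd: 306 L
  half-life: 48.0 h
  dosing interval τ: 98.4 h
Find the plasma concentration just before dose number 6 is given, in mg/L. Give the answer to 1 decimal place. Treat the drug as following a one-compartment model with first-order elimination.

2.3 mg/L

C₀ per dose = Dose / Vd = 2250 / 306 = 7.353 mg/L
k = ln2 / t½ = 0.693147 / 48.0 = 0.01444 h⁻¹
Fraction remaining after one interval: r = e^(−kτ) = e^(−0.01444 × 98.4) = 0.2415
Before dose 6, 5 doses have been given (aged 1τ, 2τ, 3τ, 4τ, 5τ).
C_trough = C₀ × (r + r² + … + r^5) = C₀ × r(1−r^5)/(1−r)
        = 7.353 × 0.2415 × (1 − 0.0008215) / (1 − 0.2415) = 2.339 mg/L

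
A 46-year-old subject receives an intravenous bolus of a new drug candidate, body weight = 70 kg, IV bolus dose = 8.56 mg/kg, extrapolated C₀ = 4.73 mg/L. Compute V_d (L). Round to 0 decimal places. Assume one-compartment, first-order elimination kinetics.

Dose = 8.56 × 70 = 599.2 mg
Vd = Dose / C₀ = 599.2 / 4.73 = 126.7 L

127 L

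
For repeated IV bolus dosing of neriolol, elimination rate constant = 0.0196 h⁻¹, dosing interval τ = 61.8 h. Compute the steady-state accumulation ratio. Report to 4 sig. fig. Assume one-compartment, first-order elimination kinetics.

1.424

e^(−kτ) = e^(−0.01960 × 61.8) = 0.2978
Accumulation ratio R = 1 / (1 − e^(−kτ)) = 1 / (1 − 0.2978) = 1.424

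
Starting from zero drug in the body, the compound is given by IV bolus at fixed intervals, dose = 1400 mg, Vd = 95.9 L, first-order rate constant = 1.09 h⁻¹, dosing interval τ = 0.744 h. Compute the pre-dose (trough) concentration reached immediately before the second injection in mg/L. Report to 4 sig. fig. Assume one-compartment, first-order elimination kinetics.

6.488 mg/L

C₀ per dose = Dose / Vd = 1400 / 95.9 = 14.60 mg/L
Fraction remaining after one interval: r = e^(−kτ) = e^(−1.090 × 0.744) = 0.4444
Before dose 2, 1 dose has been given (aged 1τ).
C_trough = C₀ × r = 14.60 × 0.4444 = 6.488 mg/L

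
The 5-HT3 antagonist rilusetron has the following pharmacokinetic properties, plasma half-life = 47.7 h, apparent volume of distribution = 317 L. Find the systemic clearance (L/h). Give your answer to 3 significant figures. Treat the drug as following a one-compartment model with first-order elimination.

k = ln2 / t½ = 0.693147 / 47.7 = 0.01453 h⁻¹
CL = k × Vd = 0.01453 × 317 = 4.606 L/h

4.61 L/h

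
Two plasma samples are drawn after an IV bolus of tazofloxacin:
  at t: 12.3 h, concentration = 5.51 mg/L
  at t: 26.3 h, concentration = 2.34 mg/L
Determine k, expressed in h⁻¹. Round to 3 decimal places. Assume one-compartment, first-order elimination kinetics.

k = ln(C₁/C₂) / (t₂ − t₁) = ln(5.51/2.34) / (26.3 − 12.3)
  = 0.8564 / 14.00 = 0.06117 h⁻¹

0.061 h⁻¹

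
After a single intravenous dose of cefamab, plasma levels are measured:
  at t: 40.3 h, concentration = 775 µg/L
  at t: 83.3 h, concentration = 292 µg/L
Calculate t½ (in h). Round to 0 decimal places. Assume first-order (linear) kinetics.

31 h

k = ln(C₁/C₂) / (t₂ − t₁) = ln(775/292) / (83.3 − 40.3)
  = 0.9761 / 43.00 = 0.02270 h⁻¹
t½ = ln2 / k = 0.693147 / 0.02270 = 30.54 h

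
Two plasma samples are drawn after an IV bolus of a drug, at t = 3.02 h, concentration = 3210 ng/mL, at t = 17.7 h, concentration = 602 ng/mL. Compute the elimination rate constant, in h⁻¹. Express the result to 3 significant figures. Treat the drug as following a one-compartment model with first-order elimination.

0.114 h⁻¹

k = ln(C₁/C₂) / (t₂ − t₁) = ln(3210/602) / (17.7 − 3.02)
  = 1.674 / 14.68 = 0.1140 h⁻¹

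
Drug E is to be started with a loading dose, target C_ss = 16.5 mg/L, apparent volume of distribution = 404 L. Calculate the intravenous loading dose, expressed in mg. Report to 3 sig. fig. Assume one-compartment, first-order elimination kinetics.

6670 mg

LD = Css × Vd = 16.5 × 404 = 6666 mg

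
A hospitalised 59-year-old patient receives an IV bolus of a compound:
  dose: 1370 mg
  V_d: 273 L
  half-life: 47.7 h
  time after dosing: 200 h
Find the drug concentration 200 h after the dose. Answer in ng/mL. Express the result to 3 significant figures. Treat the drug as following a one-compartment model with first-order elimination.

274 ng/mL

C₀ = Dose / Vd = 1370 / 273 = 5.018 mg/L
k = ln2 / t½ = 0.693147 / 47.7 = 0.01453 h⁻¹
C = C₀ · e^(−k·t) = 5.018 × e^(−0.01453 × 200)
  = 5.018 × 0.05469 = 0.2744 mg/L
Convert: 0.2744 mg/L × 1000 = 274.4 ng/mL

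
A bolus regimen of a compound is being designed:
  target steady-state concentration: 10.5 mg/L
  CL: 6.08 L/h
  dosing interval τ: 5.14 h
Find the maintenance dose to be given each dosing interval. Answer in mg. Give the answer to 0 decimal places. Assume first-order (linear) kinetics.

328 mg

At steady state, Dose/τ = Css × CL.
Dose = Css × CL × τ = 10.5 × 6.080 × 5.14 = 328.1 mg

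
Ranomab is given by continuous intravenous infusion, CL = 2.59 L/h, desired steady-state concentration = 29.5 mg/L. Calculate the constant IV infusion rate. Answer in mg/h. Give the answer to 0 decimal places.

At steady state, infusion rate R₀ = Css × CL = 29.5 × 2.590 = 76.41 mg/h

76 mg/h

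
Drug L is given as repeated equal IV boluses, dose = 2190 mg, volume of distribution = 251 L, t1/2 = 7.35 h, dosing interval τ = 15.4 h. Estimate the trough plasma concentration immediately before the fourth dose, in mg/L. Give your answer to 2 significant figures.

C₀ per dose = Dose / Vd = 2190 / 251 = 8.725 mg/L
k = ln2 / t½ = 0.693147 / 7.35 = 0.09431 h⁻¹
Fraction remaining after one interval: r = e^(−kτ) = e^(−0.09431 × 15.4) = 0.2340
Before dose 4, 3 doses have been given (aged 1τ, 2τ, 3τ).
C_trough = C₀ × (r + r² + … + r^3) = C₀ × r(1−r^3)/(1−r)
        = 8.725 × 0.2340 × (1 − 0.01281) / (1 − 0.2340) = 2.631 mg/L

2.6 mg/L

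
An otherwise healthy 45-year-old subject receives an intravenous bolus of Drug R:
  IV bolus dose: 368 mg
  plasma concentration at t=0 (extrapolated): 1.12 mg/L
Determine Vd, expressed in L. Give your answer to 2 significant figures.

Vd = Dose / C₀ = 368.0 / 1.12 = 328.6 L

330 L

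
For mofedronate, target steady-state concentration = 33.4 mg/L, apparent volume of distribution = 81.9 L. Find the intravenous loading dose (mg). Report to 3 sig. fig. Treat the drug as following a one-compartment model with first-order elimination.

2740 mg

LD = Css × Vd = 33.4 × 81.9 = 2735 mg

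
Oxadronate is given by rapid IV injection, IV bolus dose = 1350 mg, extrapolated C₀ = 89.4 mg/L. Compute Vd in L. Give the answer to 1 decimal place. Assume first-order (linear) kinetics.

15.1 L

Vd = Dose / C₀ = 1350 / 89.4 = 15.10 L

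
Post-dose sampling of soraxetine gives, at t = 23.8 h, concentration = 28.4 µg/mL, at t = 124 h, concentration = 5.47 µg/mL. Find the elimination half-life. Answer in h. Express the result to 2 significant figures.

k = ln(C₁/C₂) / (t₂ − t₁) = ln(28.4/5.47) / (124 − 23.8)
  = 1.647 / 100.2 = 0.01644 h⁻¹
t½ = ln2 / k = 0.693147 / 0.01644 = 42.16 h

42 h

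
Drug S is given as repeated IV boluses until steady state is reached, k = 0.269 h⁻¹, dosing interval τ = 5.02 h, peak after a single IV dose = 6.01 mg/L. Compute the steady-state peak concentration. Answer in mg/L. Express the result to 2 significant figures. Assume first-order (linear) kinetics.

e^(−kτ) = e^(−0.2690 × 5.02) = 0.2591
Accumulation ratio R = 1 / (1 − e^(−kτ)) = 1 / (1 − 0.2591) = 1.350
Steady-state peak = C₀ × R = 6.01 × 1.350 = 8.114 mg/L

8.1 mg/L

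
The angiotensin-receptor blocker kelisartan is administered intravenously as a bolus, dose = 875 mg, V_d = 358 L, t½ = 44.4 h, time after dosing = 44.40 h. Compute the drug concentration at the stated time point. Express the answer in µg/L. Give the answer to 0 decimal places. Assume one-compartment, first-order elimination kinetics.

C₀ = Dose / Vd = 875.0 / 358 = 2.444 mg/L
k = ln2 / t½ = 0.693147 / 44.4 = 0.01561 h⁻¹
t / t½ = 44.40 / 44.4 = 1 half-lives
C = C₀ × (1/2)^1 = 2.444 × 0.5000 = 1.222 mg/L
Convert: 1.222 mg/L × 1000 = 1222 µg/L

1222 µg/L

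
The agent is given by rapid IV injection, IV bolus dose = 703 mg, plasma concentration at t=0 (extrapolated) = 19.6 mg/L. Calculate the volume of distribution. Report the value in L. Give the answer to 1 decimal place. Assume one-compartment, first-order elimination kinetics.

35.9 L

Vd = Dose / C₀ = 703.0 / 19.6 = 35.87 L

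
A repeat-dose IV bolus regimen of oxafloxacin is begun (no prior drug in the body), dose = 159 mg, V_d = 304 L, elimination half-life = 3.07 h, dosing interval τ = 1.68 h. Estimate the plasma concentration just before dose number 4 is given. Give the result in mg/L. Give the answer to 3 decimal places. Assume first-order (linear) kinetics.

C₀ per dose = Dose / Vd = 159 / 304 = 0.5230 mg/L
k = ln2 / t½ = 0.693147 / 3.07 = 0.2258 h⁻¹
Fraction remaining after one interval: r = e^(−kτ) = e^(−0.2258 × 1.68) = 0.6843
Before dose 4, 3 doses have been given (aged 1τ, 2τ, 3τ).
C_trough = C₀ × (r + r² + … + r^3) = C₀ × r(1−r^3)/(1−r)
        = 0.5230 × 0.6843 × (1 − 0.3204) / (1 − 0.6843) = 0.7704 mg/L

0.770 mg/L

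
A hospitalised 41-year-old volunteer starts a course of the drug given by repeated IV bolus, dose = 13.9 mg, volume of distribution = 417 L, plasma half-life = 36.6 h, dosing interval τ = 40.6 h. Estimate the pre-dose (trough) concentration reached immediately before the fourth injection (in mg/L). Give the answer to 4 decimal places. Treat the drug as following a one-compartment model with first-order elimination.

0.0259 mg/L

C₀ per dose = Dose / Vd = 13.9 / 417 = 0.03333 mg/L
k = ln2 / t½ = 0.693147 / 36.6 = 0.01894 h⁻¹
Fraction remaining after one interval: r = e^(−kτ) = e^(−0.01894 × 40.6) = 0.4635
Before dose 4, 3 doses have been given (aged 1τ, 2τ, 3τ).
C_trough = C₀ × (r + r² + … + r^3) = C₀ × r(1−r^3)/(1−r)
        = 0.03333 × 0.4635 × (1 − 0.09957) / (1 − 0.4635) = 0.02593 mg/L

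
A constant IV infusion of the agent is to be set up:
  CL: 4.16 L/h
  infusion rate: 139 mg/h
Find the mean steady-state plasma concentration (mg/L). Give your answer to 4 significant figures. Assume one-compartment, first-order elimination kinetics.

33.41 mg/L

At steady state Css = R₀ / CL = 139 / 4.160 = 33.41 mg/L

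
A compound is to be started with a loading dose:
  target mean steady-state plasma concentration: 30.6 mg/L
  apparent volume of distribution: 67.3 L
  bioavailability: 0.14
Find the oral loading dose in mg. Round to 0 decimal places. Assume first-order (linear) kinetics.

14710 mg

LD = Css × Vd / F = 30.6 × 67.3 / 0.14 = 14710 mg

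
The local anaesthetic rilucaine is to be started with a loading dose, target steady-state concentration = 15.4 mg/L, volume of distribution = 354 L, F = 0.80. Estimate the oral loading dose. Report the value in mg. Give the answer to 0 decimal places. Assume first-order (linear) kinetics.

LD = Css × Vd / F = 15.4 × 354 / 0.80 = 6815 mg

6815 mg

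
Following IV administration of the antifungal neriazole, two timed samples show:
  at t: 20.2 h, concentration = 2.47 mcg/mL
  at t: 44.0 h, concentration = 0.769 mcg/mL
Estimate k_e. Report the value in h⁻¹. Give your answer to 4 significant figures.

k = ln(C₁/C₂) / (t₂ − t₁) = ln(2.47/0.769) / (44.0 − 20.2)
  = 1.167 / 23.80 = 0.04903 h⁻¹

0.04903 h⁻¹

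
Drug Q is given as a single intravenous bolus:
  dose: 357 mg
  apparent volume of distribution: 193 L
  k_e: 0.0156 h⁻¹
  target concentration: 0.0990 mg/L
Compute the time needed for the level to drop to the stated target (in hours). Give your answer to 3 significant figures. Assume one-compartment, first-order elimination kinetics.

188 h

C₀ = Dose / Vd = 357.0 / 193 = 1.850 mg/L
t = ln(C₀ / C) / k = ln(1.850 / 0.0990) / 0.01560
  = ln(18.69) / 0.01560 = 2.928 / 0.01560 = 187.7 h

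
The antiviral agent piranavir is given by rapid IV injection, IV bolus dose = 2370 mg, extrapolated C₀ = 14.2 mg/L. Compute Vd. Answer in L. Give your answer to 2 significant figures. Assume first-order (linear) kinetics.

Vd = Dose / C₀ = 2370 / 14.2 = 166.9 L

170 L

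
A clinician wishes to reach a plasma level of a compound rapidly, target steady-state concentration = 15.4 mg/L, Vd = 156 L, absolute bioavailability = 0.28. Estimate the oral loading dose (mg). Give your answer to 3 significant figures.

LD = Css × Vd / F = 15.4 × 156 / 0.28 = 8580 mg

8580 mg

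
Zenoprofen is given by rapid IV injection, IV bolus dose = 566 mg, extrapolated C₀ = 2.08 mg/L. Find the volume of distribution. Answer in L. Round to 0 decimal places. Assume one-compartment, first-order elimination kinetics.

Vd = Dose / C₀ = 566.0 / 2.08 = 272.1 L

272 L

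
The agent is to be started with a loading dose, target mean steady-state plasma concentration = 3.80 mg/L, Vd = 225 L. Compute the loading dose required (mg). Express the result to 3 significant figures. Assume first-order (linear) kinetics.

855 mg

LD = Css × Vd = 3.80 × 225 = 855.0 mg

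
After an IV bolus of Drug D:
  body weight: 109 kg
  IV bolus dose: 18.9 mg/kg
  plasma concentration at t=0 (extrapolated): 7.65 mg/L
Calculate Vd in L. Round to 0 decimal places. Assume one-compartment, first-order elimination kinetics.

Dose = 18.9 × 109 = 2060 mg
Vd = Dose / C₀ = 2060 / 7.65 = 269.3 L

269 L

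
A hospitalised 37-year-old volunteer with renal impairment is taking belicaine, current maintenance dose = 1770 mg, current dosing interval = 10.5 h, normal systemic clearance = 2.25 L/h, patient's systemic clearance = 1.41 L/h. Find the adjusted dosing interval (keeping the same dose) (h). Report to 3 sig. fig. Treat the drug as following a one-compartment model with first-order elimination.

16.8 h

To keep the same average steady-state level, dosing rate must scale with clearance.
CL ratio = 1.41 / 2.25 = 0.6267
New interval (same dose) = 10.5 / 0.6267 = 16.75 h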